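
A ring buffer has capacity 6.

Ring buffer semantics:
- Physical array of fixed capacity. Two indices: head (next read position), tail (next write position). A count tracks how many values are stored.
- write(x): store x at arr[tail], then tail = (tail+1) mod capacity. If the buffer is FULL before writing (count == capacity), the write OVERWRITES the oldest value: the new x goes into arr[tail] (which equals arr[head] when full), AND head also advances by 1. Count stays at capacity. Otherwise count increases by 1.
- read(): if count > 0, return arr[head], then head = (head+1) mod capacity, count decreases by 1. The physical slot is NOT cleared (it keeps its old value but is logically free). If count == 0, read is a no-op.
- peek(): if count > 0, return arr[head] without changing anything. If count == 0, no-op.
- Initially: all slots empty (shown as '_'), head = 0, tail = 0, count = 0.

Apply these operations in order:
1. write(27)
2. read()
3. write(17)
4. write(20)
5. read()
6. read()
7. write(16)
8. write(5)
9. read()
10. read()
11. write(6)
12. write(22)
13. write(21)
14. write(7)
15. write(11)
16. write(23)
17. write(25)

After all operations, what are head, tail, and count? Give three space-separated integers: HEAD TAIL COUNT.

Answer: 0 0 6

Derivation:
After op 1 (write(27)): arr=[27 _ _ _ _ _] head=0 tail=1 count=1
After op 2 (read()): arr=[27 _ _ _ _ _] head=1 tail=1 count=0
After op 3 (write(17)): arr=[27 17 _ _ _ _] head=1 tail=2 count=1
After op 4 (write(20)): arr=[27 17 20 _ _ _] head=1 tail=3 count=2
After op 5 (read()): arr=[27 17 20 _ _ _] head=2 tail=3 count=1
After op 6 (read()): arr=[27 17 20 _ _ _] head=3 tail=3 count=0
After op 7 (write(16)): arr=[27 17 20 16 _ _] head=3 tail=4 count=1
After op 8 (write(5)): arr=[27 17 20 16 5 _] head=3 tail=5 count=2
After op 9 (read()): arr=[27 17 20 16 5 _] head=4 tail=5 count=1
After op 10 (read()): arr=[27 17 20 16 5 _] head=5 tail=5 count=0
After op 11 (write(6)): arr=[27 17 20 16 5 6] head=5 tail=0 count=1
After op 12 (write(22)): arr=[22 17 20 16 5 6] head=5 tail=1 count=2
After op 13 (write(21)): arr=[22 21 20 16 5 6] head=5 tail=2 count=3
After op 14 (write(7)): arr=[22 21 7 16 5 6] head=5 tail=3 count=4
After op 15 (write(11)): arr=[22 21 7 11 5 6] head=5 tail=4 count=5
After op 16 (write(23)): arr=[22 21 7 11 23 6] head=5 tail=5 count=6
After op 17 (write(25)): arr=[22 21 7 11 23 25] head=0 tail=0 count=6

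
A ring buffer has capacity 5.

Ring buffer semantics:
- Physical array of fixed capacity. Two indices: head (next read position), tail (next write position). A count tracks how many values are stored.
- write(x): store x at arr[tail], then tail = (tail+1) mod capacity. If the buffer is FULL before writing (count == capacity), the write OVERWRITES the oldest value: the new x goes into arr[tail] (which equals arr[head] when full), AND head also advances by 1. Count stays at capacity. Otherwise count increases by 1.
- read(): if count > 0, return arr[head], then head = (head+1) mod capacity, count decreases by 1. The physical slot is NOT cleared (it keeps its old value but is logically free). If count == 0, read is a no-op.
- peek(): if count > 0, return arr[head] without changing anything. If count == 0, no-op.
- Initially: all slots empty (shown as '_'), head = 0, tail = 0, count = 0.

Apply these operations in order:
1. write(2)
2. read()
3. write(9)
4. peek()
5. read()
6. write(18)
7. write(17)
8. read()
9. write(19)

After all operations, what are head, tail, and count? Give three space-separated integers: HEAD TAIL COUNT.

Answer: 3 0 2

Derivation:
After op 1 (write(2)): arr=[2 _ _ _ _] head=0 tail=1 count=1
After op 2 (read()): arr=[2 _ _ _ _] head=1 tail=1 count=0
After op 3 (write(9)): arr=[2 9 _ _ _] head=1 tail=2 count=1
After op 4 (peek()): arr=[2 9 _ _ _] head=1 tail=2 count=1
After op 5 (read()): arr=[2 9 _ _ _] head=2 tail=2 count=0
After op 6 (write(18)): arr=[2 9 18 _ _] head=2 tail=3 count=1
After op 7 (write(17)): arr=[2 9 18 17 _] head=2 tail=4 count=2
After op 8 (read()): arr=[2 9 18 17 _] head=3 tail=4 count=1
After op 9 (write(19)): arr=[2 9 18 17 19] head=3 tail=0 count=2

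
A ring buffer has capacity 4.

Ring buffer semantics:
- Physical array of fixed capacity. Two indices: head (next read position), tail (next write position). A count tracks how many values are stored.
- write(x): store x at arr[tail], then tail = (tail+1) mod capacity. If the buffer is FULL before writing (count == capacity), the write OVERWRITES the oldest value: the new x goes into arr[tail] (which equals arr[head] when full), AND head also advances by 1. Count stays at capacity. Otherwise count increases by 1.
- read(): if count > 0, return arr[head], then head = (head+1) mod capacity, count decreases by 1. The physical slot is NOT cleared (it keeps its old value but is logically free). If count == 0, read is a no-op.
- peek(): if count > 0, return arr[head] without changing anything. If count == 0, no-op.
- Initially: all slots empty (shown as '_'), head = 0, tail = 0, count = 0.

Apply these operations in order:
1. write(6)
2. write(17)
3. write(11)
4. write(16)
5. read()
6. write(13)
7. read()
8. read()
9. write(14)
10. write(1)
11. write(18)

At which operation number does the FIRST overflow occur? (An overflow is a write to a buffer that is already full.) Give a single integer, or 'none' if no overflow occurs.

After op 1 (write(6)): arr=[6 _ _ _] head=0 tail=1 count=1
After op 2 (write(17)): arr=[6 17 _ _] head=0 tail=2 count=2
After op 3 (write(11)): arr=[6 17 11 _] head=0 tail=3 count=3
After op 4 (write(16)): arr=[6 17 11 16] head=0 tail=0 count=4
After op 5 (read()): arr=[6 17 11 16] head=1 tail=0 count=3
After op 6 (write(13)): arr=[13 17 11 16] head=1 tail=1 count=4
After op 7 (read()): arr=[13 17 11 16] head=2 tail=1 count=3
After op 8 (read()): arr=[13 17 11 16] head=3 tail=1 count=2
After op 9 (write(14)): arr=[13 14 11 16] head=3 tail=2 count=3
After op 10 (write(1)): arr=[13 14 1 16] head=3 tail=3 count=4
After op 11 (write(18)): arr=[13 14 1 18] head=0 tail=0 count=4

Answer: 11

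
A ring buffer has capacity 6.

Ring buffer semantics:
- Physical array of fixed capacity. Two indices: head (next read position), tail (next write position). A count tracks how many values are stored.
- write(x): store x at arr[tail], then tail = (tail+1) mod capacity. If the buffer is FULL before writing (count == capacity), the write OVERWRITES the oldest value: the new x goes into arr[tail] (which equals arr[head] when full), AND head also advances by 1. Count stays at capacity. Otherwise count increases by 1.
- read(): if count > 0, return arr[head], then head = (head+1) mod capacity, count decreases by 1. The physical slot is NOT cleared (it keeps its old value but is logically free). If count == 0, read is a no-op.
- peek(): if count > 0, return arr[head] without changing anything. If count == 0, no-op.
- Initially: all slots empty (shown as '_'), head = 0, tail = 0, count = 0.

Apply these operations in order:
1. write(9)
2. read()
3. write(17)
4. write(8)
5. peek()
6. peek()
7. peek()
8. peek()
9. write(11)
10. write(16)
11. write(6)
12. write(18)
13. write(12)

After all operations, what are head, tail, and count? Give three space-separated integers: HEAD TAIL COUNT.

After op 1 (write(9)): arr=[9 _ _ _ _ _] head=0 tail=1 count=1
After op 2 (read()): arr=[9 _ _ _ _ _] head=1 tail=1 count=0
After op 3 (write(17)): arr=[9 17 _ _ _ _] head=1 tail=2 count=1
After op 4 (write(8)): arr=[9 17 8 _ _ _] head=1 tail=3 count=2
After op 5 (peek()): arr=[9 17 8 _ _ _] head=1 tail=3 count=2
After op 6 (peek()): arr=[9 17 8 _ _ _] head=1 tail=3 count=2
After op 7 (peek()): arr=[9 17 8 _ _ _] head=1 tail=3 count=2
After op 8 (peek()): arr=[9 17 8 _ _ _] head=1 tail=3 count=2
After op 9 (write(11)): arr=[9 17 8 11 _ _] head=1 tail=4 count=3
After op 10 (write(16)): arr=[9 17 8 11 16 _] head=1 tail=5 count=4
After op 11 (write(6)): arr=[9 17 8 11 16 6] head=1 tail=0 count=5
After op 12 (write(18)): arr=[18 17 8 11 16 6] head=1 tail=1 count=6
After op 13 (write(12)): arr=[18 12 8 11 16 6] head=2 tail=2 count=6

Answer: 2 2 6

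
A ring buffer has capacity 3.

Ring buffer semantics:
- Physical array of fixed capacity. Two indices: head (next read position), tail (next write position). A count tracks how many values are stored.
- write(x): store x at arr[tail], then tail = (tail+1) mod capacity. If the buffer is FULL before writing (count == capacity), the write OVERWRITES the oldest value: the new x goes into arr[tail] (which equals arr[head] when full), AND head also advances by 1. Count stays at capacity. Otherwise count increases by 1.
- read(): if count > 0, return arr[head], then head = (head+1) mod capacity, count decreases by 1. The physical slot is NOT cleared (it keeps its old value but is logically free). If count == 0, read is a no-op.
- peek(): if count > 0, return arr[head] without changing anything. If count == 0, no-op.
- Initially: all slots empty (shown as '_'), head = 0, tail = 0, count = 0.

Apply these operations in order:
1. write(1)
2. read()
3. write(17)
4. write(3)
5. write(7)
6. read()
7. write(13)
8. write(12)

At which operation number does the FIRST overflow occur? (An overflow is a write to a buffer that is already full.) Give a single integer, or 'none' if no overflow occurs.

Answer: 8

Derivation:
After op 1 (write(1)): arr=[1 _ _] head=0 tail=1 count=1
After op 2 (read()): arr=[1 _ _] head=1 tail=1 count=0
After op 3 (write(17)): arr=[1 17 _] head=1 tail=2 count=1
After op 4 (write(3)): arr=[1 17 3] head=1 tail=0 count=2
After op 5 (write(7)): arr=[7 17 3] head=1 tail=1 count=3
After op 6 (read()): arr=[7 17 3] head=2 tail=1 count=2
After op 7 (write(13)): arr=[7 13 3] head=2 tail=2 count=3
After op 8 (write(12)): arr=[7 13 12] head=0 tail=0 count=3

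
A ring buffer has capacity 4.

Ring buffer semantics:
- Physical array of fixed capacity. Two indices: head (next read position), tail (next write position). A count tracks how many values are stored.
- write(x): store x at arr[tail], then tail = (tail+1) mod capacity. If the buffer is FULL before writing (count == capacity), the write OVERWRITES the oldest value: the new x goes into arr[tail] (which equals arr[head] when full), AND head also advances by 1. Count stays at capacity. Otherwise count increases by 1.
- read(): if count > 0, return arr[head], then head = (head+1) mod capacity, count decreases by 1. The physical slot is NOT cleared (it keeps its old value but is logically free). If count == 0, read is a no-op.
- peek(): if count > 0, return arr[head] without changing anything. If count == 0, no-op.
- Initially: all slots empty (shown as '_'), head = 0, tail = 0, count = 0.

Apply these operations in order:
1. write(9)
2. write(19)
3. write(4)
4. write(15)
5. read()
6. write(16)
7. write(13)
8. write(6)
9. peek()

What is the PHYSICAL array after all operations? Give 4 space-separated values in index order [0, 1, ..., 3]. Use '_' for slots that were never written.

Answer: 16 13 6 15

Derivation:
After op 1 (write(9)): arr=[9 _ _ _] head=0 tail=1 count=1
After op 2 (write(19)): arr=[9 19 _ _] head=0 tail=2 count=2
After op 3 (write(4)): arr=[9 19 4 _] head=0 tail=3 count=3
After op 4 (write(15)): arr=[9 19 4 15] head=0 tail=0 count=4
After op 5 (read()): arr=[9 19 4 15] head=1 tail=0 count=3
After op 6 (write(16)): arr=[16 19 4 15] head=1 tail=1 count=4
After op 7 (write(13)): arr=[16 13 4 15] head=2 tail=2 count=4
After op 8 (write(6)): arr=[16 13 6 15] head=3 tail=3 count=4
After op 9 (peek()): arr=[16 13 6 15] head=3 tail=3 count=4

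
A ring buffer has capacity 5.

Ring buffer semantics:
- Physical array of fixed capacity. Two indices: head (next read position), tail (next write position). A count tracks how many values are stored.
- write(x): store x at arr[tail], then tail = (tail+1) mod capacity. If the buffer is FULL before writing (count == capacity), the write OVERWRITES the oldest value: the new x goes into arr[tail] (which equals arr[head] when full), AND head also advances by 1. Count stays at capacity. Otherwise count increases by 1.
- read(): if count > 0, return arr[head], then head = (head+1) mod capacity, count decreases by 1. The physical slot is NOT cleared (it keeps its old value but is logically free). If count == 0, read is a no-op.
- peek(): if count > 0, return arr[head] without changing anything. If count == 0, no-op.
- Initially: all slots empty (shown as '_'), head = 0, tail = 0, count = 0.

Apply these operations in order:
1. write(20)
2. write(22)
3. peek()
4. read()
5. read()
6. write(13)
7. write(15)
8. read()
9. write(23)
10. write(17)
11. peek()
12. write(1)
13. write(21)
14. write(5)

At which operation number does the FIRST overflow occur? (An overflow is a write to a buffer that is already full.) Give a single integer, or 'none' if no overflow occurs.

Answer: 14

Derivation:
After op 1 (write(20)): arr=[20 _ _ _ _] head=0 tail=1 count=1
After op 2 (write(22)): arr=[20 22 _ _ _] head=0 tail=2 count=2
After op 3 (peek()): arr=[20 22 _ _ _] head=0 tail=2 count=2
After op 4 (read()): arr=[20 22 _ _ _] head=1 tail=2 count=1
After op 5 (read()): arr=[20 22 _ _ _] head=2 tail=2 count=0
After op 6 (write(13)): arr=[20 22 13 _ _] head=2 tail=3 count=1
After op 7 (write(15)): arr=[20 22 13 15 _] head=2 tail=4 count=2
After op 8 (read()): arr=[20 22 13 15 _] head=3 tail=4 count=1
After op 9 (write(23)): arr=[20 22 13 15 23] head=3 tail=0 count=2
After op 10 (write(17)): arr=[17 22 13 15 23] head=3 tail=1 count=3
After op 11 (peek()): arr=[17 22 13 15 23] head=3 tail=1 count=3
After op 12 (write(1)): arr=[17 1 13 15 23] head=3 tail=2 count=4
After op 13 (write(21)): arr=[17 1 21 15 23] head=3 tail=3 count=5
After op 14 (write(5)): arr=[17 1 21 5 23] head=4 tail=4 count=5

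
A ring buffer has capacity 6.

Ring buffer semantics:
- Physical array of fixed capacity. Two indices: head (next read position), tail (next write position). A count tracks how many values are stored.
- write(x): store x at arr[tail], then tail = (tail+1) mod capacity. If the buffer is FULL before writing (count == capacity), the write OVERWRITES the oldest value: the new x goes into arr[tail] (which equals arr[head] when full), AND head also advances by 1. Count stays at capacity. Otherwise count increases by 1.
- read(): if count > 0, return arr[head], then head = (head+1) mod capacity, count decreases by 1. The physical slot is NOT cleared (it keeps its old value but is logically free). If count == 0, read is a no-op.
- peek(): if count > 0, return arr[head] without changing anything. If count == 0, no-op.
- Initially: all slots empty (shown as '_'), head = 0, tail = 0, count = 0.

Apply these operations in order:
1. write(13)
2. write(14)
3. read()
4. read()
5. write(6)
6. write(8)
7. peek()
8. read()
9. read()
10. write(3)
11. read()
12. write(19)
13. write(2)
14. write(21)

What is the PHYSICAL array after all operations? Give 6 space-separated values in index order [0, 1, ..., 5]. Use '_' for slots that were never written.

Answer: 2 21 6 8 3 19

Derivation:
After op 1 (write(13)): arr=[13 _ _ _ _ _] head=0 tail=1 count=1
After op 2 (write(14)): arr=[13 14 _ _ _ _] head=0 tail=2 count=2
After op 3 (read()): arr=[13 14 _ _ _ _] head=1 tail=2 count=1
After op 4 (read()): arr=[13 14 _ _ _ _] head=2 tail=2 count=0
After op 5 (write(6)): arr=[13 14 6 _ _ _] head=2 tail=3 count=1
After op 6 (write(8)): arr=[13 14 6 8 _ _] head=2 tail=4 count=2
After op 7 (peek()): arr=[13 14 6 8 _ _] head=2 tail=4 count=2
After op 8 (read()): arr=[13 14 6 8 _ _] head=3 tail=4 count=1
After op 9 (read()): arr=[13 14 6 8 _ _] head=4 tail=4 count=0
After op 10 (write(3)): arr=[13 14 6 8 3 _] head=4 tail=5 count=1
After op 11 (read()): arr=[13 14 6 8 3 _] head=5 tail=5 count=0
After op 12 (write(19)): arr=[13 14 6 8 3 19] head=5 tail=0 count=1
After op 13 (write(2)): arr=[2 14 6 8 3 19] head=5 tail=1 count=2
After op 14 (write(21)): arr=[2 21 6 8 3 19] head=5 tail=2 count=3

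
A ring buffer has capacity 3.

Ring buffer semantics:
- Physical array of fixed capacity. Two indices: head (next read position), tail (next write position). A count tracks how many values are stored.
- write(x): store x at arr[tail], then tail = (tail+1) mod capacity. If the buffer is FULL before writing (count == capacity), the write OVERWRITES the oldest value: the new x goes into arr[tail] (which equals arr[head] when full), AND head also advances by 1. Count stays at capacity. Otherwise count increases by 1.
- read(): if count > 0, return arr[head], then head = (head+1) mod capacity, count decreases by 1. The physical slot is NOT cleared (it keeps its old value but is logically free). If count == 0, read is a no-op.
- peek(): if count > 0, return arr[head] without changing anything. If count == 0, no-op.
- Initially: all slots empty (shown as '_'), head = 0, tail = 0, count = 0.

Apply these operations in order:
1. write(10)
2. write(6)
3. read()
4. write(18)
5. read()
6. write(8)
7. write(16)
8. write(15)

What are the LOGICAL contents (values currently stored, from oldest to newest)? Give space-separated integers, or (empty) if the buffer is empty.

Answer: 8 16 15

Derivation:
After op 1 (write(10)): arr=[10 _ _] head=0 tail=1 count=1
After op 2 (write(6)): arr=[10 6 _] head=0 tail=2 count=2
After op 3 (read()): arr=[10 6 _] head=1 tail=2 count=1
After op 4 (write(18)): arr=[10 6 18] head=1 tail=0 count=2
After op 5 (read()): arr=[10 6 18] head=2 tail=0 count=1
After op 6 (write(8)): arr=[8 6 18] head=2 tail=1 count=2
After op 7 (write(16)): arr=[8 16 18] head=2 tail=2 count=3
After op 8 (write(15)): arr=[8 16 15] head=0 tail=0 count=3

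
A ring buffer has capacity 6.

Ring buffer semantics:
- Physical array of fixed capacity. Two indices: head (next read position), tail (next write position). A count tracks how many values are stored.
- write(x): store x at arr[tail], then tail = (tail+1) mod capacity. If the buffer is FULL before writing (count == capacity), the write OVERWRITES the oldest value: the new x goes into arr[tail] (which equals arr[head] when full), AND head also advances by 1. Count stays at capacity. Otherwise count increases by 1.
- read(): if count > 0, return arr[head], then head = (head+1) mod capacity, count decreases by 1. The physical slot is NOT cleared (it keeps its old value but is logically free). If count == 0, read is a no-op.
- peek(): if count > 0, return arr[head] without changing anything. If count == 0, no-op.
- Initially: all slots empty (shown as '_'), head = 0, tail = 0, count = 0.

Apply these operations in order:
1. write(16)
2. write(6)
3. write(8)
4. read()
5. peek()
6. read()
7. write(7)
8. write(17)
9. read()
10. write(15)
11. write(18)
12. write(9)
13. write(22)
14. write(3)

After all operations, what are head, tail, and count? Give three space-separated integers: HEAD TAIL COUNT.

Answer: 4 4 6

Derivation:
After op 1 (write(16)): arr=[16 _ _ _ _ _] head=0 tail=1 count=1
After op 2 (write(6)): arr=[16 6 _ _ _ _] head=0 tail=2 count=2
After op 3 (write(8)): arr=[16 6 8 _ _ _] head=0 tail=3 count=3
After op 4 (read()): arr=[16 6 8 _ _ _] head=1 tail=3 count=2
After op 5 (peek()): arr=[16 6 8 _ _ _] head=1 tail=3 count=2
After op 6 (read()): arr=[16 6 8 _ _ _] head=2 tail=3 count=1
After op 7 (write(7)): arr=[16 6 8 7 _ _] head=2 tail=4 count=2
After op 8 (write(17)): arr=[16 6 8 7 17 _] head=2 tail=5 count=3
After op 9 (read()): arr=[16 6 8 7 17 _] head=3 tail=5 count=2
After op 10 (write(15)): arr=[16 6 8 7 17 15] head=3 tail=0 count=3
After op 11 (write(18)): arr=[18 6 8 7 17 15] head=3 tail=1 count=4
After op 12 (write(9)): arr=[18 9 8 7 17 15] head=3 tail=2 count=5
After op 13 (write(22)): arr=[18 9 22 7 17 15] head=3 tail=3 count=6
After op 14 (write(3)): arr=[18 9 22 3 17 15] head=4 tail=4 count=6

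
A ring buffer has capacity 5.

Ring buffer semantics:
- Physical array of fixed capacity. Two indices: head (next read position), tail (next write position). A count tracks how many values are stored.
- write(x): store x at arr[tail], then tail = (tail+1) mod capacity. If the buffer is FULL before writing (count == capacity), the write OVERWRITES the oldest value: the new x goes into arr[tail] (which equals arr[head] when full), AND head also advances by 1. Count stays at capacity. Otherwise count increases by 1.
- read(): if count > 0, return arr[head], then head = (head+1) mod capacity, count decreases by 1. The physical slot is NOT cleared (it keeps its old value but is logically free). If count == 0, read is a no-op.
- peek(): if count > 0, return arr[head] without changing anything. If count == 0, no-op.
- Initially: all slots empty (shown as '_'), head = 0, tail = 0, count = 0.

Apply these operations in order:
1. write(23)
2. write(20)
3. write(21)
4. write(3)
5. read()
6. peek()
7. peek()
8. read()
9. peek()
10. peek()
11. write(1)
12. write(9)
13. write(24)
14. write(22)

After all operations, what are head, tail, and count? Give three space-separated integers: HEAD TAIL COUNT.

Answer: 3 3 5

Derivation:
After op 1 (write(23)): arr=[23 _ _ _ _] head=0 tail=1 count=1
After op 2 (write(20)): arr=[23 20 _ _ _] head=0 tail=2 count=2
After op 3 (write(21)): arr=[23 20 21 _ _] head=0 tail=3 count=3
After op 4 (write(3)): arr=[23 20 21 3 _] head=0 tail=4 count=4
After op 5 (read()): arr=[23 20 21 3 _] head=1 tail=4 count=3
After op 6 (peek()): arr=[23 20 21 3 _] head=1 tail=4 count=3
After op 7 (peek()): arr=[23 20 21 3 _] head=1 tail=4 count=3
After op 8 (read()): arr=[23 20 21 3 _] head=2 tail=4 count=2
After op 9 (peek()): arr=[23 20 21 3 _] head=2 tail=4 count=2
After op 10 (peek()): arr=[23 20 21 3 _] head=2 tail=4 count=2
After op 11 (write(1)): arr=[23 20 21 3 1] head=2 tail=0 count=3
After op 12 (write(9)): arr=[9 20 21 3 1] head=2 tail=1 count=4
After op 13 (write(24)): arr=[9 24 21 3 1] head=2 tail=2 count=5
After op 14 (write(22)): arr=[9 24 22 3 1] head=3 tail=3 count=5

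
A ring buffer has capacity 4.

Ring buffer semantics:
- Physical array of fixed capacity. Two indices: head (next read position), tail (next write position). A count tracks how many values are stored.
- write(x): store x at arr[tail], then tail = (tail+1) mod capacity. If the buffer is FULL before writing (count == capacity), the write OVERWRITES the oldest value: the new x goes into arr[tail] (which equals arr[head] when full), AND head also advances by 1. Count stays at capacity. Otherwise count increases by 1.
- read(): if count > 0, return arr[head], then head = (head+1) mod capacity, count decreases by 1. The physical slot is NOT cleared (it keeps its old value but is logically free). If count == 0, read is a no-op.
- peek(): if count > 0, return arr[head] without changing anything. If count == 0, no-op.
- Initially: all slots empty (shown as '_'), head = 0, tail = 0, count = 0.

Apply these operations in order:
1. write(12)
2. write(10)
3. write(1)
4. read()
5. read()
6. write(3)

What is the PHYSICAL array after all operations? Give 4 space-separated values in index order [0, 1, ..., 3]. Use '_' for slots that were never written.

After op 1 (write(12)): arr=[12 _ _ _] head=0 tail=1 count=1
After op 2 (write(10)): arr=[12 10 _ _] head=0 tail=2 count=2
After op 3 (write(1)): arr=[12 10 1 _] head=0 tail=3 count=3
After op 4 (read()): arr=[12 10 1 _] head=1 tail=3 count=2
After op 5 (read()): arr=[12 10 1 _] head=2 tail=3 count=1
After op 6 (write(3)): arr=[12 10 1 3] head=2 tail=0 count=2

Answer: 12 10 1 3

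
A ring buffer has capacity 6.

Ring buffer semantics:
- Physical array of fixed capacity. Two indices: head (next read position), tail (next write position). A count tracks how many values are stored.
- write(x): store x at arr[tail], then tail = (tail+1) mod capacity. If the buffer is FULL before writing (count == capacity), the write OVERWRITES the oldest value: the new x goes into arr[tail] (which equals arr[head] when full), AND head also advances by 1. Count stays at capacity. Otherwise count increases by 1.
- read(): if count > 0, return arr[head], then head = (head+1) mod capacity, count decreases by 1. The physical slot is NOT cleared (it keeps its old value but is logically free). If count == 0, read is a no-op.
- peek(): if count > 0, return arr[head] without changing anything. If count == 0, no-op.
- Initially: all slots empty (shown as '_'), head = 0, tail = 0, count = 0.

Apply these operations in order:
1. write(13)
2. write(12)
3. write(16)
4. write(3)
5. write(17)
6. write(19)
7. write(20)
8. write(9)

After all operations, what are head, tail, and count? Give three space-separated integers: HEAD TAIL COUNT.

After op 1 (write(13)): arr=[13 _ _ _ _ _] head=0 tail=1 count=1
After op 2 (write(12)): arr=[13 12 _ _ _ _] head=0 tail=2 count=2
After op 3 (write(16)): arr=[13 12 16 _ _ _] head=0 tail=3 count=3
After op 4 (write(3)): arr=[13 12 16 3 _ _] head=0 tail=4 count=4
After op 5 (write(17)): arr=[13 12 16 3 17 _] head=0 tail=5 count=5
After op 6 (write(19)): arr=[13 12 16 3 17 19] head=0 tail=0 count=6
After op 7 (write(20)): arr=[20 12 16 3 17 19] head=1 tail=1 count=6
After op 8 (write(9)): arr=[20 9 16 3 17 19] head=2 tail=2 count=6

Answer: 2 2 6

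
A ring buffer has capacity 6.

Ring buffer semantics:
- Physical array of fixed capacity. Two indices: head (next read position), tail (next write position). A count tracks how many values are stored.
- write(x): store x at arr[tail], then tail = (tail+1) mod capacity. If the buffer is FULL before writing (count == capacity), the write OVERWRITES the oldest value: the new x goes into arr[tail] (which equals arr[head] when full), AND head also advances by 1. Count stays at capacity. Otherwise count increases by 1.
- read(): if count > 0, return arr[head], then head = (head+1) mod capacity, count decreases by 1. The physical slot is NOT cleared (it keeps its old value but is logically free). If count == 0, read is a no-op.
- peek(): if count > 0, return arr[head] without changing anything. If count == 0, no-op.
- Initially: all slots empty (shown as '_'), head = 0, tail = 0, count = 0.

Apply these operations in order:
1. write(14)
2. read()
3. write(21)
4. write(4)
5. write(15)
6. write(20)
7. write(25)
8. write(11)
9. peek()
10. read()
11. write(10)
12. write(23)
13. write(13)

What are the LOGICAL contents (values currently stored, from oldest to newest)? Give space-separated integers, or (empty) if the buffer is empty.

After op 1 (write(14)): arr=[14 _ _ _ _ _] head=0 tail=1 count=1
After op 2 (read()): arr=[14 _ _ _ _ _] head=1 tail=1 count=0
After op 3 (write(21)): arr=[14 21 _ _ _ _] head=1 tail=2 count=1
After op 4 (write(4)): arr=[14 21 4 _ _ _] head=1 tail=3 count=2
After op 5 (write(15)): arr=[14 21 4 15 _ _] head=1 tail=4 count=3
After op 6 (write(20)): arr=[14 21 4 15 20 _] head=1 tail=5 count=4
After op 7 (write(25)): arr=[14 21 4 15 20 25] head=1 tail=0 count=5
After op 8 (write(11)): arr=[11 21 4 15 20 25] head=1 tail=1 count=6
After op 9 (peek()): arr=[11 21 4 15 20 25] head=1 tail=1 count=6
After op 10 (read()): arr=[11 21 4 15 20 25] head=2 tail=1 count=5
After op 11 (write(10)): arr=[11 10 4 15 20 25] head=2 tail=2 count=6
After op 12 (write(23)): arr=[11 10 23 15 20 25] head=3 tail=3 count=6
After op 13 (write(13)): arr=[11 10 23 13 20 25] head=4 tail=4 count=6

Answer: 20 25 11 10 23 13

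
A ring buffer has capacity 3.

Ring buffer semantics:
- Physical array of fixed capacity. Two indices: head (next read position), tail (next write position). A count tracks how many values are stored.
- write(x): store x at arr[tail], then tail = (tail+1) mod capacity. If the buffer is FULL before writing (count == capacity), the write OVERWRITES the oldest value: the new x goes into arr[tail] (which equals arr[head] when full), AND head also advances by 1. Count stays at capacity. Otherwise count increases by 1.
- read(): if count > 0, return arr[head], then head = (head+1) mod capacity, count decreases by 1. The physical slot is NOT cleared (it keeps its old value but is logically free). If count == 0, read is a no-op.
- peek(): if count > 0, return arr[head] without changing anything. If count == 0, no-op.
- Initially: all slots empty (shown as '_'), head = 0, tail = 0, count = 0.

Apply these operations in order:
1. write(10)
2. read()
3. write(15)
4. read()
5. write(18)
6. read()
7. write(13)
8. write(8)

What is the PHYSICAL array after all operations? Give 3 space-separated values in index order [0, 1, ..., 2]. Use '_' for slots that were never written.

After op 1 (write(10)): arr=[10 _ _] head=0 tail=1 count=1
After op 2 (read()): arr=[10 _ _] head=1 tail=1 count=0
After op 3 (write(15)): arr=[10 15 _] head=1 tail=2 count=1
After op 4 (read()): arr=[10 15 _] head=2 tail=2 count=0
After op 5 (write(18)): arr=[10 15 18] head=2 tail=0 count=1
After op 6 (read()): arr=[10 15 18] head=0 tail=0 count=0
After op 7 (write(13)): arr=[13 15 18] head=0 tail=1 count=1
After op 8 (write(8)): arr=[13 8 18] head=0 tail=2 count=2

Answer: 13 8 18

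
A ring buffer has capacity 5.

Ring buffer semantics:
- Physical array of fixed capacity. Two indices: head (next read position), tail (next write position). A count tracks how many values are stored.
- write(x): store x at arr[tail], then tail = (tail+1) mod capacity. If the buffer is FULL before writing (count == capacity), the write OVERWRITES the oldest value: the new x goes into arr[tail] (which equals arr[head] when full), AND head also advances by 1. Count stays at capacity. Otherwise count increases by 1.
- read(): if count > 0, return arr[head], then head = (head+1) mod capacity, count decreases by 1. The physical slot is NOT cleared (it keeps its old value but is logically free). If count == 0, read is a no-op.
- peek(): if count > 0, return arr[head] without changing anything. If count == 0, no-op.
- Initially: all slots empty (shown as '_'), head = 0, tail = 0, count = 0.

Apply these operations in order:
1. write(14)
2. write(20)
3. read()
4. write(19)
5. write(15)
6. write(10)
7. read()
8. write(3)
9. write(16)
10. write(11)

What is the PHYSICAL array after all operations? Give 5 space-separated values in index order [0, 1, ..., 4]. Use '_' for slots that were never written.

After op 1 (write(14)): arr=[14 _ _ _ _] head=0 tail=1 count=1
After op 2 (write(20)): arr=[14 20 _ _ _] head=0 tail=2 count=2
After op 3 (read()): arr=[14 20 _ _ _] head=1 tail=2 count=1
After op 4 (write(19)): arr=[14 20 19 _ _] head=1 tail=3 count=2
After op 5 (write(15)): arr=[14 20 19 15 _] head=1 tail=4 count=3
After op 6 (write(10)): arr=[14 20 19 15 10] head=1 tail=0 count=4
After op 7 (read()): arr=[14 20 19 15 10] head=2 tail=0 count=3
After op 8 (write(3)): arr=[3 20 19 15 10] head=2 tail=1 count=4
After op 9 (write(16)): arr=[3 16 19 15 10] head=2 tail=2 count=5
After op 10 (write(11)): arr=[3 16 11 15 10] head=3 tail=3 count=5

Answer: 3 16 11 15 10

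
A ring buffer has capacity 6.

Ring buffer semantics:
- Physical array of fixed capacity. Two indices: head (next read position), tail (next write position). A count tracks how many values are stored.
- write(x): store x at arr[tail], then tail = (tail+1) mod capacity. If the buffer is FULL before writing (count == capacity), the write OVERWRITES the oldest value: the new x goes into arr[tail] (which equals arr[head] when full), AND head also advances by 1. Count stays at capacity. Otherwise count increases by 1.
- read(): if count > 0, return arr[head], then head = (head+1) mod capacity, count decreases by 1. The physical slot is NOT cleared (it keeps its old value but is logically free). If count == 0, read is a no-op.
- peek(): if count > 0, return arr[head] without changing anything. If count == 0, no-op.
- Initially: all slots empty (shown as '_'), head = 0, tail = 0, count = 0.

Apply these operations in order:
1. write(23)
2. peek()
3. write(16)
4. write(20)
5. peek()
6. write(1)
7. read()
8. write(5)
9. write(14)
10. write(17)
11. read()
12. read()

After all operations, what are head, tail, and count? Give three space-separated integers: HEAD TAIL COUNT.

After op 1 (write(23)): arr=[23 _ _ _ _ _] head=0 tail=1 count=1
After op 2 (peek()): arr=[23 _ _ _ _ _] head=0 tail=1 count=1
After op 3 (write(16)): arr=[23 16 _ _ _ _] head=0 tail=2 count=2
After op 4 (write(20)): arr=[23 16 20 _ _ _] head=0 tail=3 count=3
After op 5 (peek()): arr=[23 16 20 _ _ _] head=0 tail=3 count=3
After op 6 (write(1)): arr=[23 16 20 1 _ _] head=0 tail=4 count=4
After op 7 (read()): arr=[23 16 20 1 _ _] head=1 tail=4 count=3
After op 8 (write(5)): arr=[23 16 20 1 5 _] head=1 tail=5 count=4
After op 9 (write(14)): arr=[23 16 20 1 5 14] head=1 tail=0 count=5
After op 10 (write(17)): arr=[17 16 20 1 5 14] head=1 tail=1 count=6
After op 11 (read()): arr=[17 16 20 1 5 14] head=2 tail=1 count=5
After op 12 (read()): arr=[17 16 20 1 5 14] head=3 tail=1 count=4

Answer: 3 1 4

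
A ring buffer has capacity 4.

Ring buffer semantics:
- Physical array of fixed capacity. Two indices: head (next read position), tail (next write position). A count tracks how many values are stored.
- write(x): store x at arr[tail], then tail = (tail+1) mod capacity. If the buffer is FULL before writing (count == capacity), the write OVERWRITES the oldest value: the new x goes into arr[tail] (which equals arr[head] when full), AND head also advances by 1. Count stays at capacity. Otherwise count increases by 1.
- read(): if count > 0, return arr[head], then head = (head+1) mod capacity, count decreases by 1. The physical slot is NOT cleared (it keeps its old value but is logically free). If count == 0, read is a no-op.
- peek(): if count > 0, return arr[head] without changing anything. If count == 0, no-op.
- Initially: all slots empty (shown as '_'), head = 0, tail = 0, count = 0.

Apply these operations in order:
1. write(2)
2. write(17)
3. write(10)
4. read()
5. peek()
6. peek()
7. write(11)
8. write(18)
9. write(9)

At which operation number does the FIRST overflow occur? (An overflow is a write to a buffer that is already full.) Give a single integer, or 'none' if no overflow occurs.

After op 1 (write(2)): arr=[2 _ _ _] head=0 tail=1 count=1
After op 2 (write(17)): arr=[2 17 _ _] head=0 tail=2 count=2
After op 3 (write(10)): arr=[2 17 10 _] head=0 tail=3 count=3
After op 4 (read()): arr=[2 17 10 _] head=1 tail=3 count=2
After op 5 (peek()): arr=[2 17 10 _] head=1 tail=3 count=2
After op 6 (peek()): arr=[2 17 10 _] head=1 tail=3 count=2
After op 7 (write(11)): arr=[2 17 10 11] head=1 tail=0 count=3
After op 8 (write(18)): arr=[18 17 10 11] head=1 tail=1 count=4
After op 9 (write(9)): arr=[18 9 10 11] head=2 tail=2 count=4

Answer: 9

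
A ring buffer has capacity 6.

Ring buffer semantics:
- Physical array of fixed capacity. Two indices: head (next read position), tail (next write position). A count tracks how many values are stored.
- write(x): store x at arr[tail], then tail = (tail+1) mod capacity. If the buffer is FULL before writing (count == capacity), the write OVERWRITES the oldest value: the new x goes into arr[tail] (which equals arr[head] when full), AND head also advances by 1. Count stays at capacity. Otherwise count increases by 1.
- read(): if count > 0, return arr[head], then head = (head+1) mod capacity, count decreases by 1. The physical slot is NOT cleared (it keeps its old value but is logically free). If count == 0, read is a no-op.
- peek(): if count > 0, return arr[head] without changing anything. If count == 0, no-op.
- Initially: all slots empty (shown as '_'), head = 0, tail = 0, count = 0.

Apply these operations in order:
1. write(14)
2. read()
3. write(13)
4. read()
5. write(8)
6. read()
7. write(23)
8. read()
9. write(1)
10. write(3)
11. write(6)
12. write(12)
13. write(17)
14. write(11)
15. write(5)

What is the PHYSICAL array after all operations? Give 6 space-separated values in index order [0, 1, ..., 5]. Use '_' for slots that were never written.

After op 1 (write(14)): arr=[14 _ _ _ _ _] head=0 tail=1 count=1
After op 2 (read()): arr=[14 _ _ _ _ _] head=1 tail=1 count=0
After op 3 (write(13)): arr=[14 13 _ _ _ _] head=1 tail=2 count=1
After op 4 (read()): arr=[14 13 _ _ _ _] head=2 tail=2 count=0
After op 5 (write(8)): arr=[14 13 8 _ _ _] head=2 tail=3 count=1
After op 6 (read()): arr=[14 13 8 _ _ _] head=3 tail=3 count=0
After op 7 (write(23)): arr=[14 13 8 23 _ _] head=3 tail=4 count=1
After op 8 (read()): arr=[14 13 8 23 _ _] head=4 tail=4 count=0
After op 9 (write(1)): arr=[14 13 8 23 1 _] head=4 tail=5 count=1
After op 10 (write(3)): arr=[14 13 8 23 1 3] head=4 tail=0 count=2
After op 11 (write(6)): arr=[6 13 8 23 1 3] head=4 tail=1 count=3
After op 12 (write(12)): arr=[6 12 8 23 1 3] head=4 tail=2 count=4
After op 13 (write(17)): arr=[6 12 17 23 1 3] head=4 tail=3 count=5
After op 14 (write(11)): arr=[6 12 17 11 1 3] head=4 tail=4 count=6
After op 15 (write(5)): arr=[6 12 17 11 5 3] head=5 tail=5 count=6

Answer: 6 12 17 11 5 3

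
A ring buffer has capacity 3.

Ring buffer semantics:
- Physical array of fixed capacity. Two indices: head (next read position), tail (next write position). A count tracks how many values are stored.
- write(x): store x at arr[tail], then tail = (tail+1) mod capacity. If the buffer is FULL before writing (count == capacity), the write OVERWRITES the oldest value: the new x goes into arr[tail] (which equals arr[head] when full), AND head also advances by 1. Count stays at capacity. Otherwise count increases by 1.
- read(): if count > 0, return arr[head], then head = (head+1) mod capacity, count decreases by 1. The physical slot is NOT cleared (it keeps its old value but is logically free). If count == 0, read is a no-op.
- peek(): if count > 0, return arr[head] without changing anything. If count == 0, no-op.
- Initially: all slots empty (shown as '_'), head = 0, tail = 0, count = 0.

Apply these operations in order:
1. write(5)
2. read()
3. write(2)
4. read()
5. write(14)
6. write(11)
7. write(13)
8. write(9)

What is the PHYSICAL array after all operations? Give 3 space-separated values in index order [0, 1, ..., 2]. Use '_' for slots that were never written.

Answer: 11 13 9

Derivation:
After op 1 (write(5)): arr=[5 _ _] head=0 tail=1 count=1
After op 2 (read()): arr=[5 _ _] head=1 tail=1 count=0
After op 3 (write(2)): arr=[5 2 _] head=1 tail=2 count=1
After op 4 (read()): arr=[5 2 _] head=2 tail=2 count=0
After op 5 (write(14)): arr=[5 2 14] head=2 tail=0 count=1
After op 6 (write(11)): arr=[11 2 14] head=2 tail=1 count=2
After op 7 (write(13)): arr=[11 13 14] head=2 tail=2 count=3
After op 8 (write(9)): arr=[11 13 9] head=0 tail=0 count=3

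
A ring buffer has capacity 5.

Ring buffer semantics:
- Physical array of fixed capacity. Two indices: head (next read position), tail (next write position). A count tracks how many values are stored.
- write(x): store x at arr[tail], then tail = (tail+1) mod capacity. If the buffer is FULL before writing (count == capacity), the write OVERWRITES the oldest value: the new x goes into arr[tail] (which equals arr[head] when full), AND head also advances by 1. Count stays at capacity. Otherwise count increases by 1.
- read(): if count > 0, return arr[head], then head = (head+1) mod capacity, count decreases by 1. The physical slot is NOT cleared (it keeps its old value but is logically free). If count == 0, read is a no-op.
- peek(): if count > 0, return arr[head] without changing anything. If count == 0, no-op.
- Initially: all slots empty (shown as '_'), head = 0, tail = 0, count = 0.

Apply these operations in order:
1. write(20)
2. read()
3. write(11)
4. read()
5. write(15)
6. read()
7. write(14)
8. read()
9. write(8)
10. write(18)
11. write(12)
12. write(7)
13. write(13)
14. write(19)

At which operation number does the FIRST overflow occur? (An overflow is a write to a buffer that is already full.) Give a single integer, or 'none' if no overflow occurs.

After op 1 (write(20)): arr=[20 _ _ _ _] head=0 tail=1 count=1
After op 2 (read()): arr=[20 _ _ _ _] head=1 tail=1 count=0
After op 3 (write(11)): arr=[20 11 _ _ _] head=1 tail=2 count=1
After op 4 (read()): arr=[20 11 _ _ _] head=2 tail=2 count=0
After op 5 (write(15)): arr=[20 11 15 _ _] head=2 tail=3 count=1
After op 6 (read()): arr=[20 11 15 _ _] head=3 tail=3 count=0
After op 7 (write(14)): arr=[20 11 15 14 _] head=3 tail=4 count=1
After op 8 (read()): arr=[20 11 15 14 _] head=4 tail=4 count=0
After op 9 (write(8)): arr=[20 11 15 14 8] head=4 tail=0 count=1
After op 10 (write(18)): arr=[18 11 15 14 8] head=4 tail=1 count=2
After op 11 (write(12)): arr=[18 12 15 14 8] head=4 tail=2 count=3
After op 12 (write(7)): arr=[18 12 7 14 8] head=4 tail=3 count=4
After op 13 (write(13)): arr=[18 12 7 13 8] head=4 tail=4 count=5
After op 14 (write(19)): arr=[18 12 7 13 19] head=0 tail=0 count=5

Answer: 14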